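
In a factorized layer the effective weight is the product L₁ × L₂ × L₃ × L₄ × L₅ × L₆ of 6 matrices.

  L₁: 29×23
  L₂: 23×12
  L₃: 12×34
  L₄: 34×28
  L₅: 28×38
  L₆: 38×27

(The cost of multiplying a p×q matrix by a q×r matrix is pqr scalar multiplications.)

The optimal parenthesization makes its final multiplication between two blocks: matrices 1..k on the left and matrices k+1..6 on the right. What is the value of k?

Adjacent pairs: L₁L₂ = 29·23·12 = 8004; L₂L₃ = 23·12·34 = 9384; L₃L₄ = 12·34·28 = 11424; L₄L₅ = 34·28·38 = 36176; L₅L₆ = 28·38·27 = 28728.
Length 3: L₁..L₃: k=1: 0+9384+29·23·34=32062; k=2: 8004+0+29·12·34=19836 → min 19836 | L₂..L₄: k=2: 0+11424+23·12·28=19152; k=3: 9384+0+23·34·28=31280 → min 19152 | L₃..L₅: k=3: 0+36176+12·34·38=51680; k=4: 11424+0+12·28·38=24192 → min 24192 | L₄..L₆: k=4: 0+28728+34·28·27=54432; k=5: 36176+0+34·38·27=71060 → min 54432.
Length 4: L₁..L₄: k=1: 0+19152+29·23·28=37828; k=2: 8004+11424+29·12·28=29172; k=3: 19836+0+29·34·28=47444 → min 29172 | L₂..L₅: k=2: 0+24192+23·12·38=34680; k=3: 9384+36176+23·34·38=75276; k=4: 19152+0+23·28·38=43624 → min 34680 | L₃..L₆: k=3: 0+54432+12·34·27=65448; k=4: 11424+28728+12·28·27=49224; k=5: 24192+0+12·38·27=36504 → min 36504.
Length 5: L₁..L₅: k=1: 0+34680+29·23·38=60026; k=2: 8004+24192+29·12·38=45420; k=3: 19836+36176+29·34·38=93480; k=4: 29172+0+29·28·38=60028 → min 45420 | L₂..L₆: k=2: 0+36504+23·12·27=43956; k=3: 9384+54432+23·34·27=84930; k=4: 19152+28728+23·28·27=65268; k=5: 34680+0+23·38·27=58278 → min 43956.
Top-level splits: k=1: (L₁..L₁)·(L₂..L₆) → 0+43956+29·23·27 = 61965; k=2: (L₁..L₂)·(L₃..L₆) → 8004+36504+29·12·27 = 53904; k=3: (L₁..L₃)·(L₄..L₆) → 19836+54432+29·34·27 = 100890; k=4: (L₁..L₄)·(L₅..L₆) → 29172+28728+29·28·27 = 79824; k=5: (L₁..L₅)·(L₆..L₆) → 45420+0+29·38·27 = 75174.
Best split is after L₂, i.e. k = 2.

2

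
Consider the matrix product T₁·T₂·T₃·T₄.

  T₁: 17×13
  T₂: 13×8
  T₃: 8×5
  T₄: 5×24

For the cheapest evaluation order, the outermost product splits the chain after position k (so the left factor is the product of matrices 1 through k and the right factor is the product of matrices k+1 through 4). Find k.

Adjacent pairs: T₁T₂ = 17·13·8 = 1768; T₂T₃ = 13·8·5 = 520; T₃T₄ = 8·5·24 = 960.
Length 3: T₁..T₃: k=1: 0+520+17·13·5=1625; k=2: 1768+0+17·8·5=2448 → min 1625 | T₂..T₄: k=2: 0+960+13·8·24=3456; k=3: 520+0+13·5·24=2080 → min 2080.
Top-level splits: k=1: (T₁..T₁)·(T₂..T₄) → 0+2080+17·13·24 = 7384; k=2: (T₁..T₂)·(T₃..T₄) → 1768+960+17·8·24 = 5992; k=3: (T₁..T₃)·(T₄..T₄) → 1625+0+17·5·24 = 3665.
Best split is after T₃, i.e. k = 3.

3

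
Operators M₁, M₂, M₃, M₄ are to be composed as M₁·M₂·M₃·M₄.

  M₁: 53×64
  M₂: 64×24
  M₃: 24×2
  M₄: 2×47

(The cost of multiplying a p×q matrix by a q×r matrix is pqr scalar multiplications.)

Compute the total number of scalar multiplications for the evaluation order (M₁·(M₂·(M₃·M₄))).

(M₃·M₄): 24×2 by 2×47 → 24×47, cost 24·2·47 = 2256
(M₂·(M₃·M₄)): 64×24 by 24×47 → 64×47, cost 64·24·47 = 72192; cumulative 74448
(M₁·(M₂·(M₃·M₄))): 53×64 by 64×47 → 53×47, cost 53·64·47 = 159424; cumulative 233872
Total: 233872 scalar multiplications.

233872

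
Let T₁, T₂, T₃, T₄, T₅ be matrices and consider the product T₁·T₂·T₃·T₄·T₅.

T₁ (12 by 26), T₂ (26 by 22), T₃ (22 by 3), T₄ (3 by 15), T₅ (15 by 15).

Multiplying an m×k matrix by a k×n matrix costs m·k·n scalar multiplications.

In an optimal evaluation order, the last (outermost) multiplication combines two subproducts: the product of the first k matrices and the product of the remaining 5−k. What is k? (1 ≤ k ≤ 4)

3

Adjacent pairs: T₁T₂ = 12·26·22 = 6864; T₂T₃ = 26·22·3 = 1716; T₃T₄ = 22·3·15 = 990; T₄T₅ = 3·15·15 = 675.
Length 3: T₁..T₃: k=1: 0+1716+12·26·3=2652; k=2: 6864+0+12·22·3=7656 → min 2652 | T₂..T₄: k=2: 0+990+26·22·15=9570; k=3: 1716+0+26·3·15=2886 → min 2886 | T₃..T₅: k=3: 0+675+22·3·15=1665; k=4: 990+0+22·15·15=5940 → min 1665.
Length 4: T₁..T₄: k=1: 0+2886+12·26·15=7566; k=2: 6864+990+12·22·15=11814; k=3: 2652+0+12·3·15=3192 → min 3192 | T₂..T₅: k=2: 0+1665+26·22·15=10245; k=3: 1716+675+26·3·15=3561; k=4: 2886+0+26·15·15=8736 → min 3561.
Top-level splits: k=1: (T₁..T₁)·(T₂..T₅) → 0+3561+12·26·15 = 8241; k=2: (T₁..T₂)·(T₃..T₅) → 6864+1665+12·22·15 = 12489; k=3: (T₁..T₃)·(T₄..T₅) → 2652+675+12·3·15 = 3867; k=4: (T₁..T₄)·(T₅..T₅) → 3192+0+12·15·15 = 5892.
Best split is after T₃, i.e. k = 3.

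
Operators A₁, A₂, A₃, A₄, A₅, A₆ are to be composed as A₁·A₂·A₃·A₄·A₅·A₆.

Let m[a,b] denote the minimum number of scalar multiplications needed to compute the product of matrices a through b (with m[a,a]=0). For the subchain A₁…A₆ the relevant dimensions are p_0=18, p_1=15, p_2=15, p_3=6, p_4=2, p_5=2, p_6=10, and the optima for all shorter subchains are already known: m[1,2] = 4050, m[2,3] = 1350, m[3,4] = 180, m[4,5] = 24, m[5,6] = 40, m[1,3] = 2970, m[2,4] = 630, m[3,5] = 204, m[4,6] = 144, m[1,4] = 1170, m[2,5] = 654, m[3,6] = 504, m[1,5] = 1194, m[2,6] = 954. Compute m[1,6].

1554

m[1,6] = min over k∈[1,5] of m[1,k]+m[k+1,6]+p_{0}·p_k·p_{6}.
k=1: 0 + 954 + 18·15·10 = 3654; k=2: 4050 + 504 + 18·15·10 = 7254; k=3: 2970 + 144 + 18·6·10 = 4194; k=4: 1170 + 40 + 18·2·10 = 1570; k=5: 1194 + 0 + 18·2·10 = 1554.
Minimum: 1554 at k=5.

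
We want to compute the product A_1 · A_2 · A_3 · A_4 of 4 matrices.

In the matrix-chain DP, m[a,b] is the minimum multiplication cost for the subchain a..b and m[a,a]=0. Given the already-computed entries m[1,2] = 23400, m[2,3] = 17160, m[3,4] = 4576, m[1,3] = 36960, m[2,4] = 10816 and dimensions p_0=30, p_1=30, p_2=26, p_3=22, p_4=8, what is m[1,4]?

18016

m[1,4] = min over k∈[1,3] of m[1,k]+m[k+1,4]+p_{0}·p_k·p_{4}.
k=1: 0 + 10816 + 30·30·8 = 18016; k=2: 23400 + 4576 + 30·26·8 = 34216; k=3: 36960 + 0 + 30·22·8 = 42240.
Minimum: 18016 at k=1.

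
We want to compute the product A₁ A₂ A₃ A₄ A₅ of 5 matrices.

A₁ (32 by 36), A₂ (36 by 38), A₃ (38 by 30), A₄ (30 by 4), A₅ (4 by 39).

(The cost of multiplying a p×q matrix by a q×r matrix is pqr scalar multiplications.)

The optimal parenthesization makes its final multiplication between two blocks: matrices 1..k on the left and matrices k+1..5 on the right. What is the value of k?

4

Adjacent pairs: A₁A₂ = 32·36·38 = 43776; A₂A₃ = 36·38·30 = 41040; A₃A₄ = 38·30·4 = 4560; A₄A₅ = 30·4·39 = 4680.
Length 3: A₁..A₃: k=1: 0+41040+32·36·30=75600; k=2: 43776+0+32·38·30=80256 → min 75600 | A₂..A₄: k=2: 0+4560+36·38·4=10032; k=3: 41040+0+36·30·4=45360 → min 10032 | A₃..A₅: k=3: 0+4680+38·30·39=49140; k=4: 4560+0+38·4·39=10488 → min 10488.
Length 4: A₁..A₄: k=1: 0+10032+32·36·4=14640; k=2: 43776+4560+32·38·4=53200; k=3: 75600+0+32·30·4=79440 → min 14640 | A₂..A₅: k=2: 0+10488+36·38·39=63840; k=3: 41040+4680+36·30·39=87840; k=4: 10032+0+36·4·39=15648 → min 15648.
Top-level splits: k=1: (A₁..A₁)·(A₂..A₅) → 0+15648+32·36·39 = 60576; k=2: (A₁..A₂)·(A₃..A₅) → 43776+10488+32·38·39 = 101688; k=3: (A₁..A₃)·(A₄..A₅) → 75600+4680+32·30·39 = 117720; k=4: (A₁..A₄)·(A₅..A₅) → 14640+0+32·4·39 = 19632.
Best split is after A₄, i.e. k = 4.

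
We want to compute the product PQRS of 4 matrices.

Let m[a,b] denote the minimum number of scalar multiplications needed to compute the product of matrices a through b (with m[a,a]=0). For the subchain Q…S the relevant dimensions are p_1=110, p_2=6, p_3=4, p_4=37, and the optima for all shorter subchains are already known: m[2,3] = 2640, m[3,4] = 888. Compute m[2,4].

18920

m[2,4] = min over k∈[2,3] of m[2,k]+m[k+1,4]+p_{1}·p_k·p_{4}.
k=2: 0 + 888 + 110·6·37 = 25308; k=3: 2640 + 0 + 110·4·37 = 18920.
Minimum: 18920 at k=3.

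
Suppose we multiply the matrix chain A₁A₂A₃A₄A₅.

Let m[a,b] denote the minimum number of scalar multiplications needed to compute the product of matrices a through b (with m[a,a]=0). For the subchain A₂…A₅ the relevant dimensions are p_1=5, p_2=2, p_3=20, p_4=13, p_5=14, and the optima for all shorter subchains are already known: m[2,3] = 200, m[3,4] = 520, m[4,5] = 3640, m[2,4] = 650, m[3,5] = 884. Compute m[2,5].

1024

m[2,5] = min over k∈[2,4] of m[2,k]+m[k+1,5]+p_{1}·p_k·p_{5}.
k=2: 0 + 884 + 5·2·14 = 1024; k=3: 200 + 3640 + 5·20·14 = 5240; k=4: 650 + 0 + 5·13·14 = 1560.
Minimum: 1024 at k=2.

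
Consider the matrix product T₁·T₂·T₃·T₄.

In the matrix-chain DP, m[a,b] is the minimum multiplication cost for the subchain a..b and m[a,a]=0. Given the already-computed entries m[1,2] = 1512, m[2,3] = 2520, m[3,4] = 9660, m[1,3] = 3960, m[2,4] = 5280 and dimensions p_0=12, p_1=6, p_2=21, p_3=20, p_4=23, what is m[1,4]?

m[1,4] = min over k∈[1,3] of m[1,k]+m[k+1,4]+p_{0}·p_k·p_{4}.
k=1: 0 + 5280 + 12·6·23 = 6936; k=2: 1512 + 9660 + 12·21·23 = 16968; k=3: 3960 + 0 + 12·20·23 = 9480.
Minimum: 6936 at k=1.

6936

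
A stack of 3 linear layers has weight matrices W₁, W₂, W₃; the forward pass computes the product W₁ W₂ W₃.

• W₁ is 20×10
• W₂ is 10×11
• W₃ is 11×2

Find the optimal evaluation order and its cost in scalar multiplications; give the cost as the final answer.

(W₁ (W₂ W₃)): cost 620.
((W₁ W₂) W₃): cost 2640.
Optimal: (W₁ (W₂ W₃)) with cost 620.

620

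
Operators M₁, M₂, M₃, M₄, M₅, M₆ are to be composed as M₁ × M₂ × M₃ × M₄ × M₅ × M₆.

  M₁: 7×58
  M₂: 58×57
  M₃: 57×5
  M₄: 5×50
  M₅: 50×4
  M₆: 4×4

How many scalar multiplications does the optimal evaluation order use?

17068

Adjacent pairs: M₁M₂ = 7·58·57 = 23142; M₂M₃ = 58·57·5 = 16530; M₃M₄ = 57·5·50 = 14250; M₄M₅ = 5·50·4 = 1000; M₅M₆ = 50·4·4 = 800.
Length 3: M₁..M₃: k=1: 0+16530+7·58·5=18560; k=2: 23142+0+7·57·5=25137 → min 18560 | M₂..M₄: k=2: 0+14250+58·57·50=179550; k=3: 16530+0+58·5·50=31030 → min 31030 | M₃..M₅: k=3: 0+1000+57·5·4=2140; k=4: 14250+0+57·50·4=25650 → min 2140 | M₄..M₆: k=4: 0+800+5·50·4=1800; k=5: 1000+0+5·4·4=1080 → min 1080.
Length 4: M₁..M₄: k=1: 0+31030+7·58·50=51330; k=2: 23142+14250+7·57·50=57342; k=3: 18560+0+7·5·50=20310 → min 20310 | M₂..M₅: k=2: 0+2140+58·57·4=15364; k=3: 16530+1000+58·5·4=18690; k=4: 31030+0+58·50·4=42630 → min 15364 | M₃..M₆: k=3: 0+1080+57·5·4=2220; k=4: 14250+800+57·50·4=26450; k=5: 2140+0+57·4·4=3052 → min 2220.
Length 5: M₁..M₅: k=1: 0+15364+7·58·4=16988; k=2: 23142+2140+7·57·4=26878; k=3: 18560+1000+7·5·4=19700; k=4: 20310+0+7·50·4=21710 → min 16988 | M₂..M₆: k=2: 0+2220+58·57·4=15444; k=3: 16530+1080+58·5·4=18770; k=4: 31030+800+58·50·4=43430; k=5: 15364+0+58·4·4=16292 → min 15444.
Length 6: M₁..M₆: k=1: 0+15444+7·58·4=17068; k=2: 23142+2220+7·57·4=26958; k=3: 18560+1080+7·5·4=19780; k=4: 20310+800+7·50·4=22510; k=5: 16988+0+7·4·4=17100 → min 17068.
Optimal order: (M₁ × (M₂ × (M₃ × ((M₄ × M₅) × M₆)))) with cost 17068.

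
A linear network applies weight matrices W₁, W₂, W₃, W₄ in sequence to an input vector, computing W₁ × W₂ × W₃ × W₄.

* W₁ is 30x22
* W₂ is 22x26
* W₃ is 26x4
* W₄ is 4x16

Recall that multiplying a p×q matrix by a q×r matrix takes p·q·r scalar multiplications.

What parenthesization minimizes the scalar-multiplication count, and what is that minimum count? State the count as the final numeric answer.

Adjacent pairs: W₁W₂ = 30·22·26 = 17160; W₂W₃ = 22·26·4 = 2288; W₃W₄ = 26·4·16 = 1664.
Length 3: W₁..W₃: k=1: 0+2288+30·22·4=4928; k=2: 17160+0+30·26·4=20280 → min 4928 | W₂..W₄: k=2: 0+1664+22·26·16=10816; k=3: 2288+0+22·4·16=3696 → min 3696.
Length 4: W₁..W₄: k=1: 0+3696+30·22·16=14256; k=2: 17160+1664+30·26·16=31304; k=3: 4928+0+30·4·16=6848 → min 6848.
Optimal parenthesization: ((W₁ × (W₂ × W₃)) × W₄) with cost 6848.

6848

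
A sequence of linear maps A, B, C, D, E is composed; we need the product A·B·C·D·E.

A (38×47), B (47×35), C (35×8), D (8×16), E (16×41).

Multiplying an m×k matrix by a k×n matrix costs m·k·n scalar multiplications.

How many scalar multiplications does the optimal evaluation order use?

Adjacent pairs: AB = 38·47·35 = 62510; BC = 47·35·8 = 13160; CD = 35·8·16 = 4480; DE = 8·16·41 = 5248.
Length 3: A..C: k=1: 0+13160+38·47·8=27448; k=2: 62510+0+38·35·8=73150 → min 27448 | B..D: k=2: 0+4480+47·35·16=30800; k=3: 13160+0+47·8·16=19176 → min 19176 | C..E: k=3: 0+5248+35·8·41=16728; k=4: 4480+0+35·16·41=27440 → min 16728.
Length 4: A..D: k=1: 0+19176+38·47·16=47752; k=2: 62510+4480+38·35·16=88270; k=3: 27448+0+38·8·16=32312 → min 32312 | B..E: k=2: 0+16728+47·35·41=84173; k=3: 13160+5248+47·8·41=33824; k=4: 19176+0+47·16·41=50008 → min 33824.
Length 5: A..E: k=1: 0+33824+38·47·41=107050; k=2: 62510+16728+38·35·41=133768; k=3: 27448+5248+38·8·41=45160; k=4: 32312+0+38·16·41=57240 → min 45160.
Optimal order: ((A·(B·C))·(D·E)) with cost 45160.

45160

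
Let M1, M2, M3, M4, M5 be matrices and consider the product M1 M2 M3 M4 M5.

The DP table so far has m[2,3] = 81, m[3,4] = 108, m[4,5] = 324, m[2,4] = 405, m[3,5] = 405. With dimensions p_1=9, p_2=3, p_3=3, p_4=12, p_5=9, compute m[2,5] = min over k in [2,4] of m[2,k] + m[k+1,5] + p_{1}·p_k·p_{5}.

m[2,5] = min over k∈[2,4] of m[2,k]+m[k+1,5]+p_{1}·p_k·p_{5}.
k=2: 0 + 405 + 9·3·9 = 648; k=3: 81 + 324 + 9·3·9 = 648; k=4: 405 + 0 + 9·12·9 = 1377.
Minimum: 648 at k=2.

648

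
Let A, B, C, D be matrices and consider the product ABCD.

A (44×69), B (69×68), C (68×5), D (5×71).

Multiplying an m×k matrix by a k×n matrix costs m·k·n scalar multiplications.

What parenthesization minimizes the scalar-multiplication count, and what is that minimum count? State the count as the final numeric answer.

Adjacent pairs: AB = 44·69·68 = 206448; BC = 69·68·5 = 23460; CD = 68·5·71 = 24140.
Length 3: A..C: k=1: 0+23460+44·69·5=38640; k=2: 206448+0+44·68·5=221408 → min 38640 | B..D: k=2: 0+24140+69·68·71=357272; k=3: 23460+0+69·5·71=47955 → min 47955.
Length 4: A..D: k=1: 0+47955+44·69·71=263511; k=2: 206448+24140+44·68·71=443020; k=3: 38640+0+44·5·71=54260 → min 54260.
Optimal parenthesization: ((A(BC))D) with cost 54260.

54260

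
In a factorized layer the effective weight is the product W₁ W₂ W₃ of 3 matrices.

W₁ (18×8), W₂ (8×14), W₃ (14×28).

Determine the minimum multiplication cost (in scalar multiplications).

7168

Order (W₁ (W₂ W₃)): (W₂ W₃): 8×14 by 14×28 → 8×28, cost 8·14·28 = 3136; (W₁ (W₂ W₃)): 18×8 by 8×28 → 18×28, cost 18·8·28 = 4032; cumulative 7168. Total 7168.
Order ((W₁ W₂) W₃): (W₁ W₂): 18×8 by 8×14 → 18×14, cost 18·8·14 = 2016; ((W₁ W₂) W₃): 18×14 by 14×28 → 18×28, cost 18·14·28 = 7056; cumulative 9072. Total 9072.
Minimum: 7168.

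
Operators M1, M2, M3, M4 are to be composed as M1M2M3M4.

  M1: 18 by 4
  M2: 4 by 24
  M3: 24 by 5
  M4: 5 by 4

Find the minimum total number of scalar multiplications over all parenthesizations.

Adjacent pairs: M1M2 = 18·4·24 = 1728; M2M3 = 4·24·5 = 480; M3M4 = 24·5·4 = 480.
Length 3: M1..M3: k=1: 0+480+18·4·5=840; k=2: 1728+0+18·24·5=3888 → min 840 | M2..M4: k=2: 0+480+4·24·4=864; k=3: 480+0+4·5·4=560 → min 560.
Length 4: M1..M4: k=1: 0+560+18·4·4=848; k=2: 1728+480+18·24·4=3936; k=3: 840+0+18·5·4=1200 → min 848.
Optimal order: (M1((M2M3)M4)) with cost 848.

848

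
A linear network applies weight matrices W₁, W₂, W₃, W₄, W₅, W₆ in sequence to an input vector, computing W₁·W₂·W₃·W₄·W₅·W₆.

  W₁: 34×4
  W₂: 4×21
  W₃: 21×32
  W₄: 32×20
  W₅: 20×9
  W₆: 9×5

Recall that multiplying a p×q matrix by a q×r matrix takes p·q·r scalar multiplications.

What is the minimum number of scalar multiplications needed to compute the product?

Adjacent pairs: W₁W₂ = 34·4·21 = 2856; W₂W₃ = 4·21·32 = 2688; W₃W₄ = 21·32·20 = 13440; W₄W₅ = 32·20·9 = 5760; W₅W₆ = 20·9·5 = 900.
Length 3: W₁..W₃: k=1: 0+2688+34·4·32=7040; k=2: 2856+0+34·21·32=25704 → min 7040 | W₂..W₄: k=2: 0+13440+4·21·20=15120; k=3: 2688+0+4·32·20=5248 → min 5248 | W₃..W₅: k=3: 0+5760+21·32·9=11808; k=4: 13440+0+21·20·9=17220 → min 11808 | W₄..W₆: k=4: 0+900+32·20·5=4100; k=5: 5760+0+32·9·5=7200 → min 4100.
Length 4: W₁..W₄: k=1: 0+5248+34·4·20=7968; k=2: 2856+13440+34·21·20=30576; k=3: 7040+0+34·32·20=28800 → min 7968 | W₂..W₅: k=2: 0+11808+4·21·9=12564; k=3: 2688+5760+4·32·9=9600; k=4: 5248+0+4·20·9=5968 → min 5968 | W₃..W₆: k=3: 0+4100+21·32·5=7460; k=4: 13440+900+21·20·5=16440; k=5: 11808+0+21·9·5=12753 → min 7460.
Length 5: W₁..W₅: k=1: 0+5968+34·4·9=7192; k=2: 2856+11808+34·21·9=21090; k=3: 7040+5760+34·32·9=22592; k=4: 7968+0+34·20·9=14088 → min 7192 | W₂..W₆: k=2: 0+7460+4·21·5=7880; k=3: 2688+4100+4·32·5=7428; k=4: 5248+900+4·20·5=6548; k=5: 5968+0+4·9·5=6148 → min 6148.
Length 6: W₁..W₆: k=1: 0+6148+34·4·5=6828; k=2: 2856+7460+34·21·5=13886; k=3: 7040+4100+34·32·5=16580; k=4: 7968+900+34·20·5=12268; k=5: 7192+0+34·9·5=8722 → min 6828.
Optimal order: (W₁·((((W₂·W₃)·W₄)·W₅)·W₆)) with cost 6828.

6828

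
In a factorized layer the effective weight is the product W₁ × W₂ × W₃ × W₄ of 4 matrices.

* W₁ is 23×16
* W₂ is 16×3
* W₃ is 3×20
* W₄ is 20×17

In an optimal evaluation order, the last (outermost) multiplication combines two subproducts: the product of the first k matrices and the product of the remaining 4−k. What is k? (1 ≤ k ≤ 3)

2

Adjacent pairs: W₁W₂ = 23·16·3 = 1104; W₂W₃ = 16·3·20 = 960; W₃W₄ = 3·20·17 = 1020.
Length 3: W₁..W₃: k=1: 0+960+23·16·20=8320; k=2: 1104+0+23·3·20=2484 → min 2484 | W₂..W₄: k=2: 0+1020+16·3·17=1836; k=3: 960+0+16·20·17=6400 → min 1836.
Top-level splits: k=1: (W₁..W₁)·(W₂..W₄) → 0+1836+23·16·17 = 8092; k=2: (W₁..W₂)·(W₃..W₄) → 1104+1020+23·3·17 = 3297; k=3: (W₁..W₃)·(W₄..W₄) → 2484+0+23·20·17 = 10304.
Best split is after W₂, i.e. k = 2.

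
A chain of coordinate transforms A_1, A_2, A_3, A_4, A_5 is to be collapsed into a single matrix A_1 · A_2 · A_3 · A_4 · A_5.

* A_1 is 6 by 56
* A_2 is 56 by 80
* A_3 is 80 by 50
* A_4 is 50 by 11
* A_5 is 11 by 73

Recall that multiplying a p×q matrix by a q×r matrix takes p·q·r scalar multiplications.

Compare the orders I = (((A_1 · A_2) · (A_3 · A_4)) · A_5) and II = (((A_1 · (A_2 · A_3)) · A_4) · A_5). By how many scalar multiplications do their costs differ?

167940

Order I = (((A_1 · A_2) · (A_3 · A_4)) · A_5): (A_1 · A_2): 6×56 by 56×80 → 6×80, cost 6·56·80 = 26880; (A_3 · A_4): 80×50 by 50×11 → 80×11, cost 80·50·11 = 44000; ((A_1 · A_2) · (A_3 · A_4)): 6×80 by 80×11 → 6×11, cost 6·80·11 = 5280; cumulative 76160; (((A_1 · A_2) · (A_3 · A_4)) · A_5): 6×11 by 11×73 → 6×73, cost 6·11·73 = 4818; cumulative 80978. Total 80978.
Order II = (((A_1 · (A_2 · A_3)) · A_4) · A_5): (A_2 · A_3): 56×80 by 80×50 → 56×50, cost 56·80·50 = 224000; (A_1 · (A_2 · A_3)): 6×56 by 56×50 → 6×50, cost 6·56·50 = 16800; cumulative 240800; ((A_1 · (A_2 · A_3)) · A_4): 6×50 by 50×11 → 6×11, cost 6·50·11 = 3300; cumulative 244100; (((A_1 · (A_2 · A_3)) · A_4) · A_5): 6×11 by 11×73 → 6×73, cost 6·11·73 = 4818; cumulative 248918. Total 248918.
Difference: |80978 − 248918| = 167940.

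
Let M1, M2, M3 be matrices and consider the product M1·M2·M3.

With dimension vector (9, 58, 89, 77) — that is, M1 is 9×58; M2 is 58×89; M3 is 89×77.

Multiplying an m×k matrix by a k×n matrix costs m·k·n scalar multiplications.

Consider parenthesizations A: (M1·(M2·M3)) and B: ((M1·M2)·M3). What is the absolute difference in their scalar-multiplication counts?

Order A = (M1·(M2·M3)): (M2·M3): 58×89 by 89×77 → 58×77, cost 58·89·77 = 397474; (M1·(M2·M3)): 9×58 by 58×77 → 9×77, cost 9·58·77 = 40194; cumulative 437668. Total 437668.
Order B = ((M1·M2)·M3): (M1·M2): 9×58 by 58×89 → 9×89, cost 9·58·89 = 46458; ((M1·M2)·M3): 9×89 by 89×77 → 9×77, cost 9·89·77 = 61677; cumulative 108135. Total 108135.
Difference: |437668 − 108135| = 329533.

329533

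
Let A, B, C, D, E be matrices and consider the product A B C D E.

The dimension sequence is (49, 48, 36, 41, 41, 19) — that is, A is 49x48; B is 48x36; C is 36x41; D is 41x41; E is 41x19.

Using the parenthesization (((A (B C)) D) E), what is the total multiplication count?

(B C): 48×36 by 36×41 → 48×41, cost 48·36·41 = 70848
(A (B C)): 49×48 by 48×41 → 49×41, cost 49·48·41 = 96432; cumulative 167280
((A (B C)) D): 49×41 by 41×41 → 49×41, cost 49·41·41 = 82369; cumulative 249649
(((A (B C)) D) E): 49×41 by 41×19 → 49×19, cost 49·41·19 = 38171; cumulative 287820
Total: 287820 scalar multiplications.

287820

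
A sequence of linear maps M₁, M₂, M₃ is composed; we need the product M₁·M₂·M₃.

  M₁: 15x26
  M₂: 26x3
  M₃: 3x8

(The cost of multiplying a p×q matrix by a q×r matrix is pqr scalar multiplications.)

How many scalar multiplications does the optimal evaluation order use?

1530

Order (M₁·(M₂·M₃)): (M₂·M₃): 26×3 by 3×8 → 26×8, cost 26·3·8 = 624; (M₁·(M₂·M₃)): 15×26 by 26×8 → 15×8, cost 15·26·8 = 3120; cumulative 3744. Total 3744.
Order ((M₁·M₂)·M₃): (M₁·M₂): 15×26 by 26×3 → 15×3, cost 15·26·3 = 1170; ((M₁·M₂)·M₃): 15×3 by 3×8 → 15×8, cost 15·3·8 = 360; cumulative 1530. Total 1530.
Minimum: 1530.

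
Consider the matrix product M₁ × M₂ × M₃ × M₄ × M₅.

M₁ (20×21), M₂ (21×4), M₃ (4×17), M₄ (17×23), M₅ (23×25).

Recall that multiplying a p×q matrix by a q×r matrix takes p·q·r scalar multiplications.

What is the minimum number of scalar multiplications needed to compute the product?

7544

Adjacent pairs: M₁M₂ = 20·21·4 = 1680; M₂M₃ = 21·4·17 = 1428; M₃M₄ = 4·17·23 = 1564; M₄M₅ = 17·23·25 = 9775.
Length 3: M₁..M₃: k=1: 0+1428+20·21·17=8568; k=2: 1680+0+20·4·17=3040 → min 3040 | M₂..M₄: k=2: 0+1564+21·4·23=3496; k=3: 1428+0+21·17·23=9639 → min 3496 | M₃..M₅: k=3: 0+9775+4·17·25=11475; k=4: 1564+0+4·23·25=3864 → min 3864.
Length 4: M₁..M₄: k=1: 0+3496+20·21·23=13156; k=2: 1680+1564+20·4·23=5084; k=3: 3040+0+20·17·23=10860 → min 5084 | M₂..M₅: k=2: 0+3864+21·4·25=5964; k=3: 1428+9775+21·17·25=20128; k=4: 3496+0+21·23·25=15571 → min 5964.
Length 5: M₁..M₅: k=1: 0+5964+20·21·25=16464; k=2: 1680+3864+20·4·25=7544; k=3: 3040+9775+20·17·25=21315; k=4: 5084+0+20·23·25=16584 → min 7544.
Optimal order: ((M₁ × M₂) × ((M₃ × M₄) × M₅)) with cost 7544.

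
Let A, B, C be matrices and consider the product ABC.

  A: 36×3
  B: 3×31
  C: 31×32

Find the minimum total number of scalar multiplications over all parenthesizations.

Order (A(BC)): (BC): 3×31 by 31×32 → 3×32, cost 3·31·32 = 2976; (A(BC)): 36×3 by 3×32 → 36×32, cost 36·3·32 = 3456; cumulative 6432. Total 6432.
Order ((AB)C): (AB): 36×3 by 3×31 → 36×31, cost 36·3·31 = 3348; ((AB)C): 36×31 by 31×32 → 36×32, cost 36·31·32 = 35712; cumulative 39060. Total 39060.
Minimum: 6432.

6432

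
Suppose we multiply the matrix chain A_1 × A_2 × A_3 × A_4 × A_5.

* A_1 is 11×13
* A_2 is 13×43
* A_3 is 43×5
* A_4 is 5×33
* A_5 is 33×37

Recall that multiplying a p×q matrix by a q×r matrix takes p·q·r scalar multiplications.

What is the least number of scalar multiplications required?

11650

Adjacent pairs: A_1A_2 = 11·13·43 = 6149; A_2A_3 = 13·43·5 = 2795; A_3A_4 = 43·5·33 = 7095; A_4A_5 = 5·33·37 = 6105.
Length 3: A_1..A_3: k=1: 0+2795+11·13·5=3510; k=2: 6149+0+11·43·5=8514 → min 3510 | A_2..A_4: k=2: 0+7095+13·43·33=25542; k=3: 2795+0+13·5·33=4940 → min 4940 | A_3..A_5: k=3: 0+6105+43·5·37=14060; k=4: 7095+0+43·33·37=59598 → min 14060.
Length 4: A_1..A_4: k=1: 0+4940+11·13·33=9659; k=2: 6149+7095+11·43·33=28853; k=3: 3510+0+11·5·33=5325 → min 5325 | A_2..A_5: k=2: 0+14060+13·43·37=34743; k=3: 2795+6105+13·5·37=11305; k=4: 4940+0+13·33·37=20813 → min 11305.
Length 5: A_1..A_5: k=1: 0+11305+11·13·37=16596; k=2: 6149+14060+11·43·37=37710; k=3: 3510+6105+11·5·37=11650; k=4: 5325+0+11·33·37=18756 → min 11650.
Optimal order: ((A_1 × (A_2 × A_3)) × (A_4 × A_5)) with cost 11650.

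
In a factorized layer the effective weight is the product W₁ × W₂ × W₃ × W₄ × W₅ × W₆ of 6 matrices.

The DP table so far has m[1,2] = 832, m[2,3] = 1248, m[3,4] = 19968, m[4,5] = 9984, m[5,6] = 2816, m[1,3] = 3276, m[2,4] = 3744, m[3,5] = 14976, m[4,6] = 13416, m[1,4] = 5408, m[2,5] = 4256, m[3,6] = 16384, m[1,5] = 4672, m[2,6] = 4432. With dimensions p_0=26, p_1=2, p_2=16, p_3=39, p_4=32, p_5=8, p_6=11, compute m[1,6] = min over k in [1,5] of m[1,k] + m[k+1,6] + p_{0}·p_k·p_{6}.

m[1,6] = min over k∈[1,5] of m[1,k]+m[k+1,6]+p_{0}·p_k·p_{6}.
k=1: 0 + 4432 + 26·2·11 = 5004; k=2: 832 + 16384 + 26·16·11 = 21792; k=3: 3276 + 13416 + 26·39·11 = 27846; k=4: 5408 + 2816 + 26·32·11 = 17376; k=5: 4672 + 0 + 26·8·11 = 6960.
Minimum: 5004 at k=1.

5004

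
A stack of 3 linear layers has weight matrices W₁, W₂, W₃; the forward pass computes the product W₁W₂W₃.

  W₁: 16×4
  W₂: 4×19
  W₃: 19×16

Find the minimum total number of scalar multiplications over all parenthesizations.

Order (W₁(W₂W₃)): (W₂W₃): 4×19 by 19×16 → 4×16, cost 4·19·16 = 1216; (W₁(W₂W₃)): 16×4 by 4×16 → 16×16, cost 16·4·16 = 1024; cumulative 2240. Total 2240.
Order ((W₁W₂)W₃): (W₁W₂): 16×4 by 4×19 → 16×19, cost 16·4·19 = 1216; ((W₁W₂)W₃): 16×19 by 19×16 → 16×16, cost 16·19·16 = 4864; cumulative 6080. Total 6080.
Minimum: 2240.

2240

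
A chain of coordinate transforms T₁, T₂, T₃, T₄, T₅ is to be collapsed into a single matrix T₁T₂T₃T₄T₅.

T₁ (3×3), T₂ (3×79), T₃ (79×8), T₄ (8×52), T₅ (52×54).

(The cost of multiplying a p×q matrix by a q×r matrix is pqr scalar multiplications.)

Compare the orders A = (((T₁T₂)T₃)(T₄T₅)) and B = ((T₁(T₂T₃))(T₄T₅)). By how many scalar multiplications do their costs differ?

Order A = (((T₁T₂)T₃)(T₄T₅)): (T₁T₂): 3×3 by 3×79 → 3×79, cost 3·3·79 = 711; ((T₁T₂)T₃): 3×79 by 79×8 → 3×8, cost 3·79·8 = 1896; cumulative 2607; (T₄T₅): 8×52 by 52×54 → 8×54, cost 8·52·54 = 22464; (((T₁T₂)T₃)(T₄T₅)): 3×8 by 8×54 → 3×54, cost 3·8·54 = 1296; cumulative 26367. Total 26367.
Order B = ((T₁(T₂T₃))(T₄T₅)): (T₂T₃): 3×79 by 79×8 → 3×8, cost 3·79·8 = 1896; (T₁(T₂T₃)): 3×3 by 3×8 → 3×8, cost 3·3·8 = 72; cumulative 1968; (T₄T₅): 8×52 by 52×54 → 8×54, cost 8·52·54 = 22464; ((T₁(T₂T₃))(T₄T₅)): 3×8 by 8×54 → 3×54, cost 3·8·54 = 1296; cumulative 25728. Total 25728.
Difference: |26367 − 25728| = 639.

639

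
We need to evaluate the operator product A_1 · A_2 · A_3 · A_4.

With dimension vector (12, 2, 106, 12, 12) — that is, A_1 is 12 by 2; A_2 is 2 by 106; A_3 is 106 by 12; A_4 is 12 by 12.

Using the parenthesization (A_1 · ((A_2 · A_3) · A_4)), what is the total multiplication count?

(A_2 · A_3): 2×106 by 106×12 → 2×12, cost 2·106·12 = 2544
((A_2 · A_3) · A_4): 2×12 by 12×12 → 2×12, cost 2·12·12 = 288; cumulative 2832
(A_1 · ((A_2 · A_3) · A_4)): 12×2 by 2×12 → 12×12, cost 12·2·12 = 288; cumulative 3120
Total: 3120 scalar multiplications.

3120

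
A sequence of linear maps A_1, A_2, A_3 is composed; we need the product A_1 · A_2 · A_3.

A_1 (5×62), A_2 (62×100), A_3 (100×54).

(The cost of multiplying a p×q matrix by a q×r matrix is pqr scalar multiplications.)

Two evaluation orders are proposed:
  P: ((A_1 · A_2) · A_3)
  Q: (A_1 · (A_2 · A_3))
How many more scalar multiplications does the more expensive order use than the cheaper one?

Order P = ((A_1 · A_2) · A_3): (A_1 · A_2): 5×62 by 62×100 → 5×100, cost 5·62·100 = 31000; ((A_1 · A_2) · A_3): 5×100 by 100×54 → 5×54, cost 5·100·54 = 27000; cumulative 58000. Total 58000.
Order Q = (A_1 · (A_2 · A_3)): (A_2 · A_3): 62×100 by 100×54 → 62×54, cost 62·100·54 = 334800; (A_1 · (A_2 · A_3)): 5×62 by 62×54 → 5×54, cost 5·62·54 = 16740; cumulative 351540. Total 351540.
Difference: |58000 − 351540| = 293540.

293540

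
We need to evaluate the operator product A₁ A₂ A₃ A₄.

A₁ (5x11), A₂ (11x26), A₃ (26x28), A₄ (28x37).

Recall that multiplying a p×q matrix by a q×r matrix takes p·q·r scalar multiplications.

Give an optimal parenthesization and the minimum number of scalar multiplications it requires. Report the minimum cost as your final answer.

Adjacent pairs: A₁A₂ = 5·11·26 = 1430; A₂A₃ = 11·26·28 = 8008; A₃A₄ = 26·28·37 = 26936.
Length 3: A₁..A₃: k=1: 0+8008+5·11·28=9548; k=2: 1430+0+5·26·28=5070 → min 5070 | A₂..A₄: k=2: 0+26936+11·26·37=37518; k=3: 8008+0+11·28·37=19404 → min 19404.
Length 4: A₁..A₄: k=1: 0+19404+5·11·37=21439; k=2: 1430+26936+5·26·37=33176; k=3: 5070+0+5·28·37=10250 → min 10250.
Optimal parenthesization: (((A₁ A₂) A₃) A₄) with cost 10250.

10250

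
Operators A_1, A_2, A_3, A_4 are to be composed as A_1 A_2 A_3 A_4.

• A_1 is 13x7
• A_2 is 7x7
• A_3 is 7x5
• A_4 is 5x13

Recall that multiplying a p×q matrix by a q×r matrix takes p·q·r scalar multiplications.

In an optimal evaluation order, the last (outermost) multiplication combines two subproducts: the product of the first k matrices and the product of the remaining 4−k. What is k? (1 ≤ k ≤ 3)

Adjacent pairs: A_1A_2 = 13·7·7 = 637; A_2A_3 = 7·7·5 = 245; A_3A_4 = 7·5·13 = 455.
Length 3: A_1..A_3: k=1: 0+245+13·7·5=700; k=2: 637+0+13·7·5=1092 → min 700 | A_2..A_4: k=2: 0+455+7·7·13=1092; k=3: 245+0+7·5·13=700 → min 700.
Top-level splits: k=1: (A_1..A_1)·(A_2..A_4) → 0+700+13·7·13 = 1883; k=2: (A_1..A_2)·(A_3..A_4) → 637+455+13·7·13 = 2275; k=3: (A_1..A_3)·(A_4..A_4) → 700+0+13·5·13 = 1545.
Best split is after A_3, i.e. k = 3.

3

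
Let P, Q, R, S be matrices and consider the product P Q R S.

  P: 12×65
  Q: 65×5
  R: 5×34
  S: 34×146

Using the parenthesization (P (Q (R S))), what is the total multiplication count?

(R S): 5×34 by 34×146 → 5×146, cost 5·34·146 = 24820
(Q (R S)): 65×5 by 5×146 → 65×146, cost 65·5·146 = 47450; cumulative 72270
(P (Q (R S))): 12×65 by 65×146 → 12×146, cost 12·65·146 = 113880; cumulative 186150
Total: 186150 scalar multiplications.

186150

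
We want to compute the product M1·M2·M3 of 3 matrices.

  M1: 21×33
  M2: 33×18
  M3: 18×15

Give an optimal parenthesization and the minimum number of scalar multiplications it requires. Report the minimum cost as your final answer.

(M1·(M2·M3)): cost 19305.
((M1·M2)·M3): cost 18144.
Optimal: ((M1·M2)·M3) with cost 18144.

18144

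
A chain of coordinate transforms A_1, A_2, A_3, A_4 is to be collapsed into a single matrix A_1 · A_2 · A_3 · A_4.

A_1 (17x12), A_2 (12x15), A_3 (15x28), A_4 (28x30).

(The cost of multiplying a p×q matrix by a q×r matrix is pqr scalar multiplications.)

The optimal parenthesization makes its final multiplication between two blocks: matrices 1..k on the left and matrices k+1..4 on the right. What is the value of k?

Adjacent pairs: A_1A_2 = 17·12·15 = 3060; A_2A_3 = 12·15·28 = 5040; A_3A_4 = 15·28·30 = 12600.
Length 3: A_1..A_3: k=1: 0+5040+17·12·28=10752; k=2: 3060+0+17·15·28=10200 → min 10200 | A_2..A_4: k=2: 0+12600+12·15·30=18000; k=3: 5040+0+12·28·30=15120 → min 15120.
Top-level splits: k=1: (A_1..A_1)·(A_2..A_4) → 0+15120+17·12·30 = 21240; k=2: (A_1..A_2)·(A_3..A_4) → 3060+12600+17·15·30 = 23310; k=3: (A_1..A_3)·(A_4..A_4) → 10200+0+17·28·30 = 24480.
Best split is after A_1, i.e. k = 1.

1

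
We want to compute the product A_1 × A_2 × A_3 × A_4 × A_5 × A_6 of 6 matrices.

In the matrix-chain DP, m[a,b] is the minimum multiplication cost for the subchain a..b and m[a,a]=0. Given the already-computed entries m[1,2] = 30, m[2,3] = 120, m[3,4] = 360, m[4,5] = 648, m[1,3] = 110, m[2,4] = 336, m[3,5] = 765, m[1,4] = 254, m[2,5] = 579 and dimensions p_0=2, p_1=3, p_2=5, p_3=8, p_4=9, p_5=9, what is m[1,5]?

416

m[1,5] = min over k∈[1,4] of m[1,k]+m[k+1,5]+p_{0}·p_k·p_{5}.
k=1: 0 + 579 + 2·3·9 = 633; k=2: 30 + 765 + 2·5·9 = 885; k=3: 110 + 648 + 2·8·9 = 902; k=4: 254 + 0 + 2·9·9 = 416.
Minimum: 416 at k=4.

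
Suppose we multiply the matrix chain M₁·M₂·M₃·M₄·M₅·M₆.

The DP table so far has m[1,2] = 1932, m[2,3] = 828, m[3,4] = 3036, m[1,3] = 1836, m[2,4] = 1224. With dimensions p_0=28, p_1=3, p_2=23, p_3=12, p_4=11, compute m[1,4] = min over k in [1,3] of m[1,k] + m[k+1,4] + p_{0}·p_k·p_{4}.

m[1,4] = min over k∈[1,3] of m[1,k]+m[k+1,4]+p_{0}·p_k·p_{4}.
k=1: 0 + 1224 + 28·3·11 = 2148; k=2: 1932 + 3036 + 28·23·11 = 12052; k=3: 1836 + 0 + 28·12·11 = 5532.
Minimum: 2148 at k=1.

2148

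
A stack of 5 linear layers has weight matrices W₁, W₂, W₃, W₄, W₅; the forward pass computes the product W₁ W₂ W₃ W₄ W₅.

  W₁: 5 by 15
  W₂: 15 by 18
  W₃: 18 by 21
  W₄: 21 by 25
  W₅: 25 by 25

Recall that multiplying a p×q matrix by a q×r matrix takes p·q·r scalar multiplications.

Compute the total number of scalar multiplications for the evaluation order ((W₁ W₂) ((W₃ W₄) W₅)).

(W₁ W₂): 5×15 by 15×18 → 5×18, cost 5·15·18 = 1350
(W₃ W₄): 18×21 by 21×25 → 18×25, cost 18·21·25 = 9450
((W₃ W₄) W₅): 18×25 by 25×25 → 18×25, cost 18·25·25 = 11250; cumulative 20700
((W₁ W₂) ((W₃ W₄) W₅)): 5×18 by 18×25 → 5×25, cost 5·18·25 = 2250; cumulative 24300
Total: 24300 scalar multiplications.

24300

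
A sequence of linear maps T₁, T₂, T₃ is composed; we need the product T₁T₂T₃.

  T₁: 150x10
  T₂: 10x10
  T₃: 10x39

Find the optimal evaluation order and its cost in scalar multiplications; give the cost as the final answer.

62400

(T₁(T₂T₃)): cost 62400.
((T₁T₂)T₃): cost 73500.
Optimal: (T₁(T₂T₃)) with cost 62400.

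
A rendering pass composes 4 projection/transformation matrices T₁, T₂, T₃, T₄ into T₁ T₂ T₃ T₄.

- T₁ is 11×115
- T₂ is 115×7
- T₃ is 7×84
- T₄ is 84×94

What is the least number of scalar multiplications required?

71365

Adjacent pairs: T₁T₂ = 11·115·7 = 8855; T₂T₃ = 115·7·84 = 67620; T₃T₄ = 7·84·94 = 55272.
Length 3: T₁..T₃: k=1: 0+67620+11·115·84=173880; k=2: 8855+0+11·7·84=15323 → min 15323 | T₂..T₄: k=2: 0+55272+115·7·94=130942; k=3: 67620+0+115·84·94=975660 → min 130942.
Length 4: T₁..T₄: k=1: 0+130942+11·115·94=249852; k=2: 8855+55272+11·7·94=71365; k=3: 15323+0+11·84·94=102179 → min 71365.
Optimal order: ((T₁ T₂) (T₃ T₄)) with cost 71365.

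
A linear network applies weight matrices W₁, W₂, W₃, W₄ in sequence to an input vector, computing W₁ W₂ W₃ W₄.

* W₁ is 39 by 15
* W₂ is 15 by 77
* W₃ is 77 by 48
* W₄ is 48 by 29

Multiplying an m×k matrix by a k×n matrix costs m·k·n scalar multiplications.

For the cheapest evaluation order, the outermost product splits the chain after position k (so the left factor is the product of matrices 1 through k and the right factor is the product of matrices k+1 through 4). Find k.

Adjacent pairs: W₁W₂ = 39·15·77 = 45045; W₂W₃ = 15·77·48 = 55440; W₃W₄ = 77·48·29 = 107184.
Length 3: W₁..W₃: k=1: 0+55440+39·15·48=83520; k=2: 45045+0+39·77·48=189189 → min 83520 | W₂..W₄: k=2: 0+107184+15·77·29=140679; k=3: 55440+0+15·48·29=76320 → min 76320.
Top-level splits: k=1: (W₁..W₁)·(W₂..W₄) → 0+76320+39·15·29 = 93285; k=2: (W₁..W₂)·(W₃..W₄) → 45045+107184+39·77·29 = 239316; k=3: (W₁..W₃)·(W₄..W₄) → 83520+0+39·48·29 = 137808.
Best split is after W₁, i.e. k = 1.

1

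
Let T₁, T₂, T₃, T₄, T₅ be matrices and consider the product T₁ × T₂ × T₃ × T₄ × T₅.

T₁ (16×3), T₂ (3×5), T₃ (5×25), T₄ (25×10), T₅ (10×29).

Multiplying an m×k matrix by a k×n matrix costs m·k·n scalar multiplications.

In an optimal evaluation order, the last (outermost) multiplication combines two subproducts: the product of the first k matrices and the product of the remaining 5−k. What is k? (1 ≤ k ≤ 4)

1

Adjacent pairs: T₁T₂ = 16·3·5 = 240; T₂T₃ = 3·5·25 = 375; T₃T₄ = 5·25·10 = 1250; T₄T₅ = 25·10·29 = 7250.
Length 3: T₁..T₃: k=1: 0+375+16·3·25=1575; k=2: 240+0+16·5·25=2240 → min 1575 | T₂..T₄: k=2: 0+1250+3·5·10=1400; k=3: 375+0+3·25·10=1125 → min 1125 | T₃..T₅: k=3: 0+7250+5·25·29=10875; k=4: 1250+0+5·10·29=2700 → min 2700.
Length 4: T₁..T₄: k=1: 0+1125+16·3·10=1605; k=2: 240+1250+16·5·10=2290; k=3: 1575+0+16·25·10=5575 → min 1605 | T₂..T₅: k=2: 0+2700+3·5·29=3135; k=3: 375+7250+3·25·29=9800; k=4: 1125+0+3·10·29=1995 → min 1995.
Top-level splits: k=1: (T₁..T₁)·(T₂..T₅) → 0+1995+16·3·29 = 3387; k=2: (T₁..T₂)·(T₃..T₅) → 240+2700+16·5·29 = 5260; k=3: (T₁..T₃)·(T₄..T₅) → 1575+7250+16·25·29 = 20425; k=4: (T₁..T₄)·(T₅..T₅) → 1605+0+16·10·29 = 6245.
Best split is after T₁, i.e. k = 1.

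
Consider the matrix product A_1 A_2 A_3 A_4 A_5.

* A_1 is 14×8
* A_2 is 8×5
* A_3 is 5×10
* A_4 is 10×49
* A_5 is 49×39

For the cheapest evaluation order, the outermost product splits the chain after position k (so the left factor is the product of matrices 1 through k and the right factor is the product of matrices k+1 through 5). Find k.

2

Adjacent pairs: A_1A_2 = 14·8·5 = 560; A_2A_3 = 8·5·10 = 400; A_3A_4 = 5·10·49 = 2450; A_4A_5 = 10·49·39 = 19110.
Length 3: A_1..A_3: k=1: 0+400+14·8·10=1520; k=2: 560+0+14·5·10=1260 → min 1260 | A_2..A_4: k=2: 0+2450+8·5·49=4410; k=3: 400+0+8·10·49=4320 → min 4320 | A_3..A_5: k=3: 0+19110+5·10·39=21060; k=4: 2450+0+5·49·39=12005 → min 12005.
Length 4: A_1..A_4: k=1: 0+4320+14·8·49=9808; k=2: 560+2450+14·5·49=6440; k=3: 1260+0+14·10·49=8120 → min 6440 | A_2..A_5: k=2: 0+12005+8·5·39=13565; k=3: 400+19110+8·10·39=22630; k=4: 4320+0+8·49·39=19608 → min 13565.
Top-level splits: k=1: (A_1..A_1)·(A_2..A_5) → 0+13565+14·8·39 = 17933; k=2: (A_1..A_2)·(A_3..A_5) → 560+12005+14·5·39 = 15295; k=3: (A_1..A_3)·(A_4..A_5) → 1260+19110+14·10·39 = 25830; k=4: (A_1..A_4)·(A_5..A_5) → 6440+0+14·49·39 = 33194.
Best split is after A_2, i.e. k = 2.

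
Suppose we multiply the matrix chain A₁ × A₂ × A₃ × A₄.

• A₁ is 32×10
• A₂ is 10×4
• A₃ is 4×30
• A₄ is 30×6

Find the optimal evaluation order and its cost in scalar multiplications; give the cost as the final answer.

2768

Adjacent pairs: A₁A₂ = 32·10·4 = 1280; A₂A₃ = 10·4·30 = 1200; A₃A₄ = 4·30·6 = 720.
Length 3: A₁..A₃: k=1: 0+1200+32·10·30=10800; k=2: 1280+0+32·4·30=5120 → min 5120 | A₂..A₄: k=2: 0+720+10·4·6=960; k=3: 1200+0+10·30·6=3000 → min 960.
Length 4: A₁..A₄: k=1: 0+960+32·10·6=2880; k=2: 1280+720+32·4·6=2768; k=3: 5120+0+32·30·6=10880 → min 2768.
Optimal parenthesization: ((A₁ × A₂) × (A₃ × A₄)) with cost 2768.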